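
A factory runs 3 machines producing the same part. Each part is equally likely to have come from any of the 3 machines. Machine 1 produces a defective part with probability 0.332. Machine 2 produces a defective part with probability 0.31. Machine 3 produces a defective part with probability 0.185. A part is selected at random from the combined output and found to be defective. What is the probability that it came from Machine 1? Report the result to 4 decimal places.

Posterior probability ≈ 0.4015

P(defective|M1) = 0.332; P(defective|M2) = 0.31; P(defective|M3) = 0.185.
Prior × likelihood for each source: 0.333333·0.332=0.1107, 0.333333·0.31=0.1033, 0.333333·0.185=0.06167. Summing gives P(defective) = 0.27567.
P(Machine 1 | defective) = 0.1107 / 0.27567 = 0.4015.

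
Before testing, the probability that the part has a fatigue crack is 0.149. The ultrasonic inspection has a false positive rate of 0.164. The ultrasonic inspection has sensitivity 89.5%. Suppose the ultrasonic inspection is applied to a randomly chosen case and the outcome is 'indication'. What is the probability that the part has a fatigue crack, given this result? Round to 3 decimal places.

P(H | E) ≈ 0.489

Write H for 'the part has a fatigue crack'. Prior odds H:¬H = 0.149/0.851 = 0.17509. For the 'indication' outcome, the likelihood ratio is 0.895/0.164 = 5.4573.
Posterior odds = 0.17509 × 5.4573 = 0.95551, so P(H|E) = 0.95551/(1+0.95551) = 0.489.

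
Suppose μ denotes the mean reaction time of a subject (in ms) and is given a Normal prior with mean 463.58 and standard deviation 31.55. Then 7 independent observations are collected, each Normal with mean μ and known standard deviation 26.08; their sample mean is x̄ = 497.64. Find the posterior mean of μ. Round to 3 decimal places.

With known σ, the Normal prior is conjugate. Weight on the data is w = (n/σ²)/(n/σ² + 1/τ₀²) = 0.0102916/(0.0102916+0.00100462) = 0.91107.
Posterior mean = w·x̄ + (1−w)·μ₀ = 0.91107·497.64 + 0.088934·463.58 = 494.611.

Posterior mean ≈ 494.611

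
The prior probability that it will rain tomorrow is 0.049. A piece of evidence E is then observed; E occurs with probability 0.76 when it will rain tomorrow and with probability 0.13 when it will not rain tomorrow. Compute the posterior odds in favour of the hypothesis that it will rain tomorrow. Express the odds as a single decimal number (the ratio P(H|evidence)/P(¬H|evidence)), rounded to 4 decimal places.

Prior odds = 0.049/(1−0.049) = 0.051525.
Likelihood ratio for E = 0.76/0.13 = 5.8462.
Posterior odds = prior odds × LR = 0.30122.

Posterior odds ≈ 0.3012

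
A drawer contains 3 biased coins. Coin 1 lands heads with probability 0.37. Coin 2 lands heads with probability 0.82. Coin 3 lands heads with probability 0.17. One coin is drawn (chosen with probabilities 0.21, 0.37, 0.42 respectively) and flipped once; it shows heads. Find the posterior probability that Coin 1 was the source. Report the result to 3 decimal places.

P(heads|C1) = 0.37; P(heads|C2) = 0.82; P(heads|C3) = 0.17.
Prior × likelihood for each source: 0.21·0.37=0.07770, 0.37·0.82=0.3034, 0.42·0.17=0.07140. Summing gives P(heads) = 0.45250.
P(Coin 1 | heads) = 0.07770 / 0.45250 = 0.172.

Posterior probability ≈ 0.172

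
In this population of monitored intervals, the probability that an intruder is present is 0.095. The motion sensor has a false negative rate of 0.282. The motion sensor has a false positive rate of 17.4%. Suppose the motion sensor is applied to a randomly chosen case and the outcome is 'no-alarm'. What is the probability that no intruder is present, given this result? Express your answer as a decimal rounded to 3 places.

Let H be the event that an intruder is present. P(H) = 0.095, so P(¬H) = 0.905. With E the 'no-alarm' result, P(E|H) = 0.282 and P(E|¬H) = 0.826.
P(E) = 0.282·0.095 + 0.826·0.905 = 0.026790 + 0.74753 = 0.77432.
By Bayes' theorem, P(H|E) = 0.026790 / 0.77432 = 0.035. Hence P(¬H|E) = 1 − 0.035 = 0.965.

P(¬H | E) ≈ 0.965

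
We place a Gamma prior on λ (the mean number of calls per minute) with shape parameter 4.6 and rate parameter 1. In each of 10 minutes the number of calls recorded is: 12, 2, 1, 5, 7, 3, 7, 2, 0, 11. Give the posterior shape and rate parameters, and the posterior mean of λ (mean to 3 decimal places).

Total count ∑xᵢ = 50 over n = 10 minutes.
Gamma is conjugate to the Poisson likelihood: posterior is Gamma(shape = 4.6+50 = 54.6, rate = 1+10 = 11).
E[λ | data] = 54.6/11 = 4.964.

Posterior: Gamma(shape=54.6, rate=11); mean ≈ 4.964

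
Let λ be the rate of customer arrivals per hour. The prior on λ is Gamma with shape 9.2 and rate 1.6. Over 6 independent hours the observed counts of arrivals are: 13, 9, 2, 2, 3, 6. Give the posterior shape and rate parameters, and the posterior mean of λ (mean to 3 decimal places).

Posterior: Gamma(shape=44.2, rate=7.6); mean ≈ 5.816

The Poisson likelihood adds the total count to the shape and the number of exposure periods to the rate. Here ∑xᵢ = 35 and n = 6, so shape 9.2→44.2 and rate 1.6→7.6.
Posterior mean = shape/rate = 44.2/7.6 = 5.816.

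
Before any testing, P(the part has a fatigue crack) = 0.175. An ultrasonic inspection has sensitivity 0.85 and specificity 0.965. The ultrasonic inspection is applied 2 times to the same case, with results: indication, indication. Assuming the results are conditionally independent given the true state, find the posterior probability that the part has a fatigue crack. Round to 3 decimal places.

With H the event that the part has a fatigue crack, the joint likelihood of the observed sequence is P(data|H) = 0.85·0.85 = 0.72250 and P(data|¬H) = 0.035·0.035 = 0.0012250.
Bayes: P(H|data) = 0.175·0.72250 / (0.175·0.72250 + 0.825·0.0012250) = 0.12644/0.12745 = 0.9921.

Posterior P(H) ≈ 0.992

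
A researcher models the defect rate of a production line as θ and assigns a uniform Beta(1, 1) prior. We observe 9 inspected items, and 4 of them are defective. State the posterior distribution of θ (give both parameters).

Posterior: Beta(5, 6)

Observing 4 successes and 5 failures updates Beta(1, 1) by adding the success and failure counts to the two shape parameters: α = 1+4 = 5, β = 1+5 = 6.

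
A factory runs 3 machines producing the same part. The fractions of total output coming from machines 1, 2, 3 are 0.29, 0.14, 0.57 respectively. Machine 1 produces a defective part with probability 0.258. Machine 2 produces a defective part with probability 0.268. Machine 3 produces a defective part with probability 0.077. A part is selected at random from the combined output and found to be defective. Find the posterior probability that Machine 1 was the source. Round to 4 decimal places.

Tabulate prior·likelihood by source: [1] prior 0.29, lik 0.258, product 0.07482; [2] prior 0.14, lik 0.268, product 0.03752; [3] prior 0.57, lik 0.077, product 0.04389.
Normalizing constant = 0.15623; the posterior for Machine 1 is its product over the sum, 0.07482/0.15623 = 0.4789.

Posterior probability ≈ 0.4789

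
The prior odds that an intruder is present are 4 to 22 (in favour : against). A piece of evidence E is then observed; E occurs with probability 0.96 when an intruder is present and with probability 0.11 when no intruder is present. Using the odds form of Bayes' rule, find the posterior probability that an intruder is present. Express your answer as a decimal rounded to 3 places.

Posterior probability ≈ 0.613

Prior odds = 4/22 = 0.18182. In log-odds, ln(0.18182) = -1.7047.
Add log likelihood ratio: ln(8.7273) = 2.1665.
Posterior log-odds = 0.46170, so posterior odds = exp(0.46170) = 1.5868. Converting, P(H|E) = 1.5868/2.5868 = 0.613.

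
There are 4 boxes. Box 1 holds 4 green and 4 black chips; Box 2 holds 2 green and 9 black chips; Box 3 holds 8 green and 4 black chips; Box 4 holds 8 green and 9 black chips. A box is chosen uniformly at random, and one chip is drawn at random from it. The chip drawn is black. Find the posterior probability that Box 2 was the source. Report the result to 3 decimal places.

Posterior probability ≈ 0.375

Tabulate prior·likelihood by source: [1] prior 0.25, lik 0.5, product 0.1250; [2] prior 0.25, lik 0.8182, product 0.2045; [3] prior 0.25, lik 0.3333, product 0.08333; [4] prior 0.25, lik 0.5294, product 0.1324.
Normalizing constant = 0.54523; the posterior for Box 2 is its product over the sum, 0.2045/0.54523 = 0.375.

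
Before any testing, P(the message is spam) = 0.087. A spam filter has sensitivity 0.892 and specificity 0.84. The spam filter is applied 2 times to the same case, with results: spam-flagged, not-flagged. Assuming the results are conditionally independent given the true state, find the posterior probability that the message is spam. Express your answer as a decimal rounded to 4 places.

Let H be the event that the message is spam; start with P(H) = 0.087. P('spam-flagged'|H) = 0.892, P('spam-flagged'|¬H) = 0.16.
Update on result 1 ('spam-flagged'): P(H) ← 0.892·0.0870 / (0.892·0.0870 + 0.16·0.9130) = 0.077604/0.22368 = 0.3469.
Update on result 2 ('not-flagged'): P(H) ← 0.108·0.3469 / (0.108·0.3469 + 0.84·0.6531) = 0.037469/0.58604 = 0.0639.

Posterior P(H) ≈ 0.0639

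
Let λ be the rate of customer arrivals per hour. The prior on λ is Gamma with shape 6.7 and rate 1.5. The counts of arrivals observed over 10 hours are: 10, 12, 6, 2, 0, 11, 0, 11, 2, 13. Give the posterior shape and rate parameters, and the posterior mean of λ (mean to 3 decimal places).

Posterior: Gamma(shape=73.7, rate=11.5); mean ≈ 6.409

The Poisson likelihood adds the total count to the shape and the number of exposure periods to the rate. Here ∑xᵢ = 67 and n = 10, so shape 6.7→73.7 and rate 1.5→11.5.
Posterior mean = shape/rate = 73.7/11.5 = 6.409.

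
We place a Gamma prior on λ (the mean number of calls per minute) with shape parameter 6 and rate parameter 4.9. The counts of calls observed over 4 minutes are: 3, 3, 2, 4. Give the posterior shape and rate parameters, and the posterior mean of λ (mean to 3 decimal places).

Posterior: Gamma(shape=18, rate=8.9); mean ≈ 2.022

Total count ∑xᵢ = 12 over n = 4 minutes.
Gamma is conjugate to the Poisson likelihood: posterior is Gamma(shape = 6+12 = 18, rate = 4.9+4 = 8.9).
E[λ | data] = 18/8.9 = 2.022.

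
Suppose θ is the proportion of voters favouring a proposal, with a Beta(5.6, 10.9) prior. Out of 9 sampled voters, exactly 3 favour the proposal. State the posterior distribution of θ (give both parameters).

Posterior: Beta(8.6, 16.9)

Observing 3 successes and 6 failures updates Beta(5.6, 10.9) by adding the success and failure counts to the two shape parameters: α = 5.6+3 = 8.6, β = 10.9+6 = 16.9.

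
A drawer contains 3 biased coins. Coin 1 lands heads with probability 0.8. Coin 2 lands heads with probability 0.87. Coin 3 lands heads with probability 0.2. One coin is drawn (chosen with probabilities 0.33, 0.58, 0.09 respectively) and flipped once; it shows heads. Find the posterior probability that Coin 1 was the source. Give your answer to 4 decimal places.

Tabulate prior·likelihood by source: [1] prior 0.33, lik 0.8, product 0.2640; [2] prior 0.58, lik 0.87, product 0.5046; [3] prior 0.09, lik 0.2, product 0.01800.
Normalizing constant = 0.78660; the posterior for Coin 1 is its product over the sum, 0.2640/0.78660 = 0.3356.

Posterior probability ≈ 0.3356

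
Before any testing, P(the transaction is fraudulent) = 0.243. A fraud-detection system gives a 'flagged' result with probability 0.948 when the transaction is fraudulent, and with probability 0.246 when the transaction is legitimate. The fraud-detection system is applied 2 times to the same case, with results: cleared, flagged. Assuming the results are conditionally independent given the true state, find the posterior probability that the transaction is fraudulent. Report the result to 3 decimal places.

Posterior P(H) ≈ 0.079

Let H be the event that the transaction is fraudulent; start with P(H) = 0.243. P('flagged'|H) = 0.948, P('flagged'|¬H) = 0.246.
Update on result 1 ('cleared'): P(H) ← 0.052·0.2430 / (0.052·0.2430 + 0.754·0.7570) = 0.012636/0.58341 = 0.0217.
Update on result 2 ('flagged'): P(H) ← 0.948·0.0217 / (0.948·0.0217 + 0.246·0.9783) = 0.020532/0.26120 = 0.0786.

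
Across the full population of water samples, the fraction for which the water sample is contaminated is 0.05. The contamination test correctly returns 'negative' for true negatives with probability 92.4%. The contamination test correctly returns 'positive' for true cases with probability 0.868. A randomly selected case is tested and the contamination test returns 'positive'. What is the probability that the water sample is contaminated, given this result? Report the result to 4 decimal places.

Write H for 'the water sample is contaminated'. Prior odds H:¬H = 0.05/0.95 = 0.052632. For the 'positive' outcome, the likelihood ratio is 0.868/0.076 = 11.421.
Posterior odds = 0.052632 × 11.421 = 0.60111, so P(H|E) = 0.60111/(1+0.60111) = 0.3754.

P(H | E) ≈ 0.3754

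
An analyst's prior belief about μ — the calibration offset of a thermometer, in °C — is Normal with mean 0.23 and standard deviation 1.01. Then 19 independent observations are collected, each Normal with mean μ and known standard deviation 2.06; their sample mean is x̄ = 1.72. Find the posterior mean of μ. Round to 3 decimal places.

With known σ, the Normal prior is conjugate. Weight on the data is w = (n/σ²)/(n/σ² + 1/τ₀²) = 4.47733/(4.47733+0.980296) = 0.82038.
Posterior mean = w·x̄ + (1−w)·μ₀ = 0.82038·1.72 + 0.17962·0.23 = 1.452.

Posterior mean ≈ 1.452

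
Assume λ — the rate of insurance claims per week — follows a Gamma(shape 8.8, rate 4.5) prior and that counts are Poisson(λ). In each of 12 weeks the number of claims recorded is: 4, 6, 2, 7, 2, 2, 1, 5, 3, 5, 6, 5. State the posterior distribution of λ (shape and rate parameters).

The Poisson likelihood adds the total count to the shape and the number of exposure periods to the rate. Here ∑xᵢ = 48 and n = 12, so shape 8.8→56.8 and rate 4.5→16.5.

Posterior: Gamma(shape=56.8, rate=16.5)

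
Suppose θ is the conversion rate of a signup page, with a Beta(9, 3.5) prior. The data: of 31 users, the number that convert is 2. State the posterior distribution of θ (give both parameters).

Posterior: Beta(11, 32.5)

The binomial likelihood is conjugate to the Beta prior: with 2 successes and 29 failures, the posterior is Beta(9+2, 3.5+29) = Beta(11, 32.5).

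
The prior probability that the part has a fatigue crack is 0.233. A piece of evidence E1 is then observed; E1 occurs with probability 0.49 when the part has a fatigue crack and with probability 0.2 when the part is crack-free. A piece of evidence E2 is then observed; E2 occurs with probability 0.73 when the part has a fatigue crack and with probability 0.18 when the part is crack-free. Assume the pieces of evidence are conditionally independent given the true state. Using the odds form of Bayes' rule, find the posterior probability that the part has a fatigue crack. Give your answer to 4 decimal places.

Prior odds = 0.233/(1−0.233) = 0.30378. In log-odds, ln(0.30378) = -1.1914.
Add log likelihood ratios: ln(2.4500) + ln(4.0556) = 2.2962.
Posterior log-odds = 1.1047, so posterior odds = exp(1.1047) = 3.0184. Converting, P(H|E) = 3.0184/4.0184 = 0.7511.

Posterior probability ≈ 0.7511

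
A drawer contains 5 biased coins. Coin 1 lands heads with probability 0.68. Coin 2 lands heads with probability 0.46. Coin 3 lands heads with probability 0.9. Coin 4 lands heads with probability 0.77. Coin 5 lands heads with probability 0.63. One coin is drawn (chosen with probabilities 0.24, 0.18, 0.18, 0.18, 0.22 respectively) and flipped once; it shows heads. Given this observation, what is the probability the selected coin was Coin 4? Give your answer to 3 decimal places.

Posterior probability ≈ 0.202

P(heads|C1) = 0.68; P(heads|C2) = 0.46; P(heads|C3) = 0.9; P(heads|C4) = 0.77; P(heads|C5) = 0.63.
Prior × likelihood for each source: 0.24·0.68=0.1632, 0.18·0.46=0.08280, 0.18·0.9=0.1620, 0.18·0.77=0.1386, 0.22·0.63=0.1386. Summing gives P(heads) = 0.68520.
P(Coin 4 | heads) = 0.1386 / 0.68520 = 0.202.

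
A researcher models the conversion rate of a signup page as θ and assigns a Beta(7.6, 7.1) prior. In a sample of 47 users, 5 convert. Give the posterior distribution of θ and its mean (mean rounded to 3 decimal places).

Posterior: Beta(12.6, 49.1); mean ≈ 0.204

Observing 5 successes and 42 failures updates Beta(7.6, 7.1) by adding the success and failure counts to the two shape parameters: α = 7.6+5 = 12.6, β = 7.1+42 = 49.1.
Posterior mean = α/(α+β) = 12.6/61.7 = 0.204.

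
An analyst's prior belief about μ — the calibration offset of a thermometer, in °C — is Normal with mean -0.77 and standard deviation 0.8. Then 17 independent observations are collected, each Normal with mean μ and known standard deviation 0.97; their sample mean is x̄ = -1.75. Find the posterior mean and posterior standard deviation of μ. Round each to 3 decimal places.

Posterior mean ≈ -1.672; posterior SD ≈ 0.226

With known σ, the Normal prior is conjugate. Weight on the data is w = (n/σ²)/(n/σ² + 1/τ₀²) = 18.0678/(18.0678+1.56250) = 0.92040.
Posterior mean = w·x̄ + (1−w)·μ₀ = 0.92040·-1.75 + 0.079596·-0.77 = -1.672. Posterior variance = 1/(18.0678+1.56250) = 0.0509416, so SD = 0.226.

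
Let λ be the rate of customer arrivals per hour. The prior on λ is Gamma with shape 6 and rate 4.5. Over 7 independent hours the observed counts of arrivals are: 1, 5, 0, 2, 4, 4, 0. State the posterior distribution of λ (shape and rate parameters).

The Poisson likelihood adds the total count to the shape and the number of exposure periods to the rate. Here ∑xᵢ = 16 and n = 7, so shape 6→22 and rate 4.5→11.5.

Posterior: Gamma(shape=22, rate=11.5)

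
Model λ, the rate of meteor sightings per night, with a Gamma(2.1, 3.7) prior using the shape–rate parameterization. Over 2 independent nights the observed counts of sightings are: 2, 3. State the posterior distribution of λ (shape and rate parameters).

Posterior: Gamma(shape=7.1, rate=5.7)

Total count ∑xᵢ = 5 over n = 2 nights.
Gamma is conjugate to the Poisson likelihood: posterior is Gamma(shape = 2.1+5 = 7.1, rate = 3.7+2 = 5.7).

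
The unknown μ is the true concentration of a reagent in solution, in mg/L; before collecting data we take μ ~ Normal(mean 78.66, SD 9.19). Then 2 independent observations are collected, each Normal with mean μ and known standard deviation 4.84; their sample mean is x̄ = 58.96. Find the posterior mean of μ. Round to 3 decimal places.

With known σ, the Normal prior is conjugate. Weight on the data is w = (n/σ²)/(n/σ² + 1/τ₀²) = 0.0853767/(0.0853767+0.0118405) = 0.87821.
Posterior mean = w·x̄ + (1−w)·μ₀ = 0.87821·58.96 + 0.12179·78.66 = 61.359.

Posterior mean ≈ 61.359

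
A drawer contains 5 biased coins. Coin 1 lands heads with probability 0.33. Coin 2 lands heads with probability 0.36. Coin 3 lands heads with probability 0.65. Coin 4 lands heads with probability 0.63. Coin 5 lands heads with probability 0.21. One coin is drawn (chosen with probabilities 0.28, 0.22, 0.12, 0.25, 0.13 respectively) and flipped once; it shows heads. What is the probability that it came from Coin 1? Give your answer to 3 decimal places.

Tabulate prior·likelihood by source: [1] prior 0.28, lik 0.33, product 0.09240; [2] prior 0.22, lik 0.36, product 0.07920; [3] prior 0.12, lik 0.65, product 0.07800; [4] prior 0.25, lik 0.63, product 0.1575; [5] prior 0.13, lik 0.21, product 0.02730.
Normalizing constant = 0.43440; the posterior for Coin 1 is its product over the sum, 0.09240/0.43440 = 0.213.

Posterior probability ≈ 0.213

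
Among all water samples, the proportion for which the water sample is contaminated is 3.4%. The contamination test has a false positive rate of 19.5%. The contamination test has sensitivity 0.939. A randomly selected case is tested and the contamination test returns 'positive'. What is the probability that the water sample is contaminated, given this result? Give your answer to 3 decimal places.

P(H | E) ≈ 0.145

Let H be the event that the water sample is contaminated. P(H) = 0.034, so P(¬H) = 0.966. With E the 'positive' result, P(E|H) = 0.939 and P(E|¬H) = 0.195.
P(E) = 0.939·0.034 + 0.195·0.966 = 0.031926 + 0.18837 = 0.22030.
By Bayes' theorem, P(H|E) = 0.031926 / 0.22030 = 0.145.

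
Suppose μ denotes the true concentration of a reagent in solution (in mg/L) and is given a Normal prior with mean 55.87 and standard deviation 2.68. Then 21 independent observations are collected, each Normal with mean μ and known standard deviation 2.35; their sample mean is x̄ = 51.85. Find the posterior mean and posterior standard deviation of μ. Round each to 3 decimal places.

Posterior mean ≈ 51.992; posterior SD ≈ 0.504

Prior precision 1/τ₀² = 1/2.68² = 0.139229; data precision n/σ² = 21/2.35² = 3.80263.
Posterior precision = 0.139229 + 3.80263 = 3.94185, giving posterior SD = 1/√3.94185 = 0.504.
Posterior mean = (0.139229·55.87 + 3.80263·51.85) / 3.94185 = 51.992.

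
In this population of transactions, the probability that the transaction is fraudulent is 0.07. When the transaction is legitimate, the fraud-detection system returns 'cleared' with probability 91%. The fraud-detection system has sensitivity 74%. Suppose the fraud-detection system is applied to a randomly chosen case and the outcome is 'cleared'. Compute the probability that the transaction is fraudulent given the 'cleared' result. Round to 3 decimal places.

P(H | E) ≈ 0.021

Write H for 'the transaction is fraudulent'. Prior odds H:¬H = 0.07/0.93 = 0.075269. For the 'cleared' outcome, the likelihood ratio is 0.26/0.91 = 0.28571.
Posterior odds = 0.075269 × 0.28571 = 0.021505, so P(H|E) = 0.021505/(1+0.021505) = 0.021.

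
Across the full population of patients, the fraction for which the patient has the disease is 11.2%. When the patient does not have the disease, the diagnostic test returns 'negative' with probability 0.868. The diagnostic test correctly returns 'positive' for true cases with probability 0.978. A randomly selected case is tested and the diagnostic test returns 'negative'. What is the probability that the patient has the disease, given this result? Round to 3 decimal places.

Write H for 'the patient has the disease'. Prior odds H:¬H = 0.112/0.888 = 0.12613. For the 'negative' outcome, the likelihood ratio is 0.022/0.868 = 0.025346.
Posterior odds = 0.12613 × 0.025346 = 0.0031967, so P(H|E) = 0.0031967/(1+0.0031967) = 0.003.

P(H | E) ≈ 0.003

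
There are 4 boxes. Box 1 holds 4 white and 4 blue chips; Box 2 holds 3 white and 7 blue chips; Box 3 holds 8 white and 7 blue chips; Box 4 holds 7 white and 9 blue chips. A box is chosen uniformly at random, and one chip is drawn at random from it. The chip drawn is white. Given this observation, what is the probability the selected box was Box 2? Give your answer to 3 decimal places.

Posterior probability ≈ 0.169

P(white|Box 1) = 0.5; P(white|Box 2) = 0.3; P(white|Box 3) = 0.5333; P(white|Box 4) = 0.4375.
Prior × likelihood for each source: 0.25·0.5=0.1250, 0.25·0.3=0.07500, 0.25·0.5333=0.1333, 0.25·0.4375=0.1094. Summing gives P(white) = 0.44271.
P(Box 2 | white) = 0.07500 / 0.44271 = 0.169.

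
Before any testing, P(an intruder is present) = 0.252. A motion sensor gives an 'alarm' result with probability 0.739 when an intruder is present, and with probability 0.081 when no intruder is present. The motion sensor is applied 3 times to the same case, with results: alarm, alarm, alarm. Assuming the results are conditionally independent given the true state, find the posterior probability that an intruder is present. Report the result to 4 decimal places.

Posterior P(H) ≈ 0.9961

Let H be the event that an intruder is present; start with P(H) = 0.252. P('alarm'|H) = 0.739, P('alarm'|¬H) = 0.081.
Update on result 1 ('alarm'): P(H) ← 0.739·0.2520 / (0.739·0.2520 + 0.081·0.7480) = 0.18623/0.24682 = 0.7545.
Update on result 2 ('alarm'): P(H) ← 0.739·0.7545 / (0.739·0.7545 + 0.081·0.2455) = 0.55759/0.57748 = 0.9656.
Update on result 3 ('alarm'): P(H) ← 0.739·0.9656 / (0.739·0.9656 + 0.081·0.0344) = 0.71355/0.71634 = 0.9961.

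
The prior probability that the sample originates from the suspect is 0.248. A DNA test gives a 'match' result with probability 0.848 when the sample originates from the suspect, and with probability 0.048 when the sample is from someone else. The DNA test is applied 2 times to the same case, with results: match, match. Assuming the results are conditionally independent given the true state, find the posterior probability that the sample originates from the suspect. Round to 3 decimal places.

With H the event that the sample originates from the suspect, the joint likelihood of the observed sequence is P(data|H) = 0.848·0.848 = 0.71910 and P(data|¬H) = 0.048·0.048 = 0.0023040.
Bayes: P(H|data) = 0.248·0.71910 / (0.248·0.71910 + 0.752·0.0023040) = 0.17834/0.18007 = 0.9904.

Posterior P(H) ≈ 0.990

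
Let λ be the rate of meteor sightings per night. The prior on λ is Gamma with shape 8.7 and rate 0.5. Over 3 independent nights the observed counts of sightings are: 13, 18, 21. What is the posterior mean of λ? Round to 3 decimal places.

Total count ∑xᵢ = 52 over n = 3 nights.
Gamma is conjugate to the Poisson likelihood: posterior is Gamma(shape = 8.7+52 = 60.7, rate = 0.5+3 = 3.5).
Posterior mean = shape/rate = 60.7/3.5 = 17.343.

Posterior mean ≈ 17.343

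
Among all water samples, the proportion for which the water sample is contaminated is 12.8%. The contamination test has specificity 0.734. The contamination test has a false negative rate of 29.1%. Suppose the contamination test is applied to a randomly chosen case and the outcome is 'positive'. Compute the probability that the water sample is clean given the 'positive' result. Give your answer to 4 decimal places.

Let H be the event that the water sample is contaminated. P(H) = 0.128, so P(¬H) = 0.872. With E the 'positive' result, P(E|H) = 0.709 and P(E|¬H) = 0.266.
P(E) = 0.709·0.128 + 0.266·0.872 = 0.090752 + 0.23195 = 0.32270.
By Bayes' theorem, P(H|E) = 0.090752 / 0.32270 = 0.2812. Hence P(¬H|E) = 1 − 0.2812 = 0.7188.

P(¬H | E) ≈ 0.7188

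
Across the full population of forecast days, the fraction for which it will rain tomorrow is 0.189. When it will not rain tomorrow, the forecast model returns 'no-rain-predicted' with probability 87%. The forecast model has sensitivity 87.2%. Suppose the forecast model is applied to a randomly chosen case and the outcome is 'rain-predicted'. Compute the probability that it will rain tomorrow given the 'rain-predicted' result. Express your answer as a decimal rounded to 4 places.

Write H for 'it will rain tomorrow'. Prior odds H:¬H = 0.189/0.811 = 0.23305. For the 'rain-predicted' outcome, the likelihood ratio is 0.872/0.13 = 6.7077.
Posterior odds = 0.23305 × 6.7077 = 1.5632, so P(H|E) = 1.5632/(1+1.5632) = 0.6099.

P(H | E) ≈ 0.6099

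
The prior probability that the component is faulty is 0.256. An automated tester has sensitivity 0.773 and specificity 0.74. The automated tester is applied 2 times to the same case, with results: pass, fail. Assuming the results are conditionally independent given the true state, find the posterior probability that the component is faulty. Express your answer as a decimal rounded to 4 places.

Let H be the event that the component is faulty; start with P(H) = 0.256. P('fail'|H) = 0.773, P('fail'|¬H) = 0.26.
Update on result 1 ('pass'): P(H) ← 0.227·0.2560 / (0.227·0.2560 + 0.74·0.7440) = 0.058112/0.60867 = 0.0955.
Update on result 2 ('fail'): P(H) ← 0.773·0.0955 / (0.773·0.0955 + 0.26·0.9045) = 0.073801/0.30898 = 0.2389.

Posterior P(H) ≈ 0.2389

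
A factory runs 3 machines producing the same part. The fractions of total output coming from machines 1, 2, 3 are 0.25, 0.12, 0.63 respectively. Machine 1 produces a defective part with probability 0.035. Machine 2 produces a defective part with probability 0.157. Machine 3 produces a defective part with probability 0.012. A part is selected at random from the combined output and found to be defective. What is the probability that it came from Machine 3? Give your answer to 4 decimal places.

Posterior probability ≈ 0.2151

P(defective|M1) = 0.035; P(defective|M2) = 0.157; P(defective|M3) = 0.012.
Prior × likelihood for each source: 0.25·0.035=0.008750, 0.12·0.157=0.01884, 0.63·0.012=0.007560. Summing gives P(defective) = 0.035150.
P(Machine 3 | defective) = 0.007560 / 0.035150 = 0.2151.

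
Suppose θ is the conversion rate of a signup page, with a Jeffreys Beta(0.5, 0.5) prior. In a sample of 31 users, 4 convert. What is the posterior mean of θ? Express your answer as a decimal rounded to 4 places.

Posterior mean ≈ 0.1406

Observing 4 successes and 27 failures updates Beta(0.5, 0.5) by adding the success and failure counts to the two shape parameters: α = 0.5+4 = 4.5, β = 0.5+27 = 27.5.
E[θ | data] = 4.5/(4.5+27.5) = 0.1406.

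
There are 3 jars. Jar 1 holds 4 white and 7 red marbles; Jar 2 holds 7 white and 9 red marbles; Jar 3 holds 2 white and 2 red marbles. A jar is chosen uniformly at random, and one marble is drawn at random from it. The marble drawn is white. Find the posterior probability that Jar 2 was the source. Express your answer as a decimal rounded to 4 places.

Posterior probability ≈ 0.3362

Tabulate prior·likelihood by source: [1] prior 0.333333, lik 0.3636, product 0.1212; [2] prior 0.333333, lik 0.4375, product 0.1458; [3] prior 0.333333, lik 0.5, product 0.1667.
Normalizing constant = 0.43371; the posterior for Jar 2 is its product over the sum, 0.1458/0.43371 = 0.3362.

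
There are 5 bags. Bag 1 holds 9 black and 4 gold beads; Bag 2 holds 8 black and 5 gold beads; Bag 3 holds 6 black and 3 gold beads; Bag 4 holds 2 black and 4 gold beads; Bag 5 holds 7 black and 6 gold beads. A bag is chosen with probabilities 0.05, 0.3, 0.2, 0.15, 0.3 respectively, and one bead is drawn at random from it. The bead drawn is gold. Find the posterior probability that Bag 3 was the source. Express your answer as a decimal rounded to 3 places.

Posterior probability ≈ 0.153

Tabulate prior·likelihood by source: [1] prior 0.05, lik 0.3077, product 0.01538; [2] prior 0.3, lik 0.3846, product 0.1154; [3] prior 0.2, lik 0.3333, product 0.06667; [4] prior 0.15, lik 0.6667, product 0.1000; [5] prior 0.3, lik 0.4615, product 0.1385.
Normalizing constant = 0.43590; the posterior for Bag 3 is its product over the sum, 0.06667/0.43590 = 0.153.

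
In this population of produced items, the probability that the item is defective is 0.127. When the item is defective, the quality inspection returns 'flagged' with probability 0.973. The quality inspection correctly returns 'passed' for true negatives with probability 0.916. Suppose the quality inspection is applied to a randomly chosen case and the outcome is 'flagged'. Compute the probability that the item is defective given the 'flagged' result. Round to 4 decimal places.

Let H be the event that the item is defective. P(H) = 0.127, so P(¬H) = 0.873. With E the 'flagged' result, P(E|H) = 0.973 and P(E|¬H) = 0.084.
P(E) = 0.973·0.127 + 0.084·0.873 = 0.12357 + 0.073332 = 0.19690.
By Bayes' theorem, P(H|E) = 0.12357 / 0.19690 = 0.6276.

P(H | E) ≈ 0.6276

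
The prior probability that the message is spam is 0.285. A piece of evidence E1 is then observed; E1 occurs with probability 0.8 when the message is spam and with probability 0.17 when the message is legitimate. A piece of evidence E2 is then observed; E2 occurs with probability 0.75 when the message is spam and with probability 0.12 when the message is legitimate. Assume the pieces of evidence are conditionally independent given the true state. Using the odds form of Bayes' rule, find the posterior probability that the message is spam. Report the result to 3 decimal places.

Posterior probability ≈ 0.921

Prior odds = 0.285/(1−0.285) = 0.39860.
Likelihood ratio for E1 = 0.8/0.17 = 4.7059.
Likelihood ratio for E2 = 0.75/0.12 = 6.2500.
Posterior odds = prior odds × LR₁ × LR₂ = 11.724.
Posterior probability = odds/(1+odds) = 11.724/12.724 = 0.921.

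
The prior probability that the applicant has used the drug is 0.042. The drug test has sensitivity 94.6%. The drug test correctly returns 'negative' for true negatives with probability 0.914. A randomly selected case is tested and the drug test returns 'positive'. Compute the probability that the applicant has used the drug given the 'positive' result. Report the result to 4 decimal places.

P(H | E) ≈ 0.3254

Let H be the event that the applicant has used the drug. P(H) = 0.042, so P(¬H) = 0.958. With E the 'positive' result, P(E|H) = 0.946 and P(E|¬H) = 0.086.
P(E) = 0.946·0.042 + 0.086·0.958 = 0.039732 + 0.082388 = 0.12212.
By Bayes' theorem, P(H|E) = 0.039732 / 0.12212 = 0.3254.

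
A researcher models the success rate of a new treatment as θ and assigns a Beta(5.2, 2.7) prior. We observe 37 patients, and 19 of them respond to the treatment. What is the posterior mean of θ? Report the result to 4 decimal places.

Posterior mean ≈ 0.5390

Observing 19 successes and 18 failures updates Beta(5.2, 2.7) by adding the success and failure counts to the two shape parameters: α = 5.2+19 = 24.2, β = 2.7+18 = 20.7.
Posterior mean = α/(α+β) = 24.2/44.9 = 0.5390.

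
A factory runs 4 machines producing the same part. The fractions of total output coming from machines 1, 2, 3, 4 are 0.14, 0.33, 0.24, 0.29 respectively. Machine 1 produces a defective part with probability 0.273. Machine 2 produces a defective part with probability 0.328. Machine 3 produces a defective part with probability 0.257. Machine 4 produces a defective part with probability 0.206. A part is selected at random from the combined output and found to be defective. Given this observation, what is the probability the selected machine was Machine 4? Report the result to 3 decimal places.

Tabulate prior·likelihood by source: [1] prior 0.14, lik 0.273, product 0.03822; [2] prior 0.33, lik 0.328, product 0.1082; [3] prior 0.24, lik 0.257, product 0.06168; [4] prior 0.29, lik 0.206, product 0.05974.
Normalizing constant = 0.26788; the posterior for Machine 4 is its product over the sum, 0.05974/0.26788 = 0.223.

Posterior probability ≈ 0.223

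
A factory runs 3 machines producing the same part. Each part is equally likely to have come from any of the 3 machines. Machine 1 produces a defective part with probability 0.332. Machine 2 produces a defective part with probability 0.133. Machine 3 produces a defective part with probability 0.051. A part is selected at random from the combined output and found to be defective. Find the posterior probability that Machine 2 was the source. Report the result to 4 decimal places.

Tabulate prior·likelihood by source: [1] prior 0.333333, lik 0.332, product 0.1107; [2] prior 0.333333, lik 0.133, product 0.04433; [3] prior 0.333333, lik 0.051, product 0.01700.
Normalizing constant = 0.17200; the posterior for Machine 2 is its product over the sum, 0.04433/0.17200 = 0.2578.

Posterior probability ≈ 0.2578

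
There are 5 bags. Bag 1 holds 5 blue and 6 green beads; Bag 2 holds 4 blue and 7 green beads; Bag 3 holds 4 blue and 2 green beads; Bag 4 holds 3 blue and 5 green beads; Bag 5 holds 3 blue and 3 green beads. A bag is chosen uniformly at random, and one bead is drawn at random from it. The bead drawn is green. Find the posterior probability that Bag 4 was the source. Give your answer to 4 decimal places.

Posterior probability ≈ 0.2367

P(green|Bag 1) = 0.5455; P(green|Bag 2) = 0.6364; P(green|Bag 3) = 0.3333; P(green|Bag 4) = 0.625; P(green|Bag 5) = 0.5.
Prior × likelihood for each source: 0.2·0.5455=0.1091, 0.2·0.6364=0.1273, 0.2·0.3333=0.06667, 0.2·0.625=0.1250, 0.2·0.5=0.1000. Summing gives P(green) = 0.52803.
P(Bag 4 | green) = 0.1250 / 0.52803 = 0.2367.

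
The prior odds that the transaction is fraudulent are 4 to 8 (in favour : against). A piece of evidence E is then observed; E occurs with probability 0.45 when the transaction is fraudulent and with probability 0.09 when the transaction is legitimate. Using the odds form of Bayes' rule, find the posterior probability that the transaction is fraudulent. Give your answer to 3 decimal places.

Posterior probability ≈ 0.714

Prior odds = 4/8 = 0.50000.
Likelihood ratio for E = 0.45/0.09 = 5.0000.
Posterior odds = prior odds × LR = 2.5000.
Posterior probability = odds/(1+odds) = 2.5000/3.5000 = 0.714.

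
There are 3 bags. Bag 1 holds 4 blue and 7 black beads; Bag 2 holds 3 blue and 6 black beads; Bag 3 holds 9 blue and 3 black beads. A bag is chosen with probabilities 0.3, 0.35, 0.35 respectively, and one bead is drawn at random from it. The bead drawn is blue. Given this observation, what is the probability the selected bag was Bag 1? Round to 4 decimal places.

P(blue|Bag 1) = 0.3636; P(blue|Bag 2) = 0.3333; P(blue|Bag 3) = 0.75.
Prior × likelihood for each source: 0.3·0.3636=0.1091, 0.35·0.3333=0.1167, 0.35·0.75=0.2625. Summing gives P(blue) = 0.48826.
P(Bag 1 | blue) = 0.1091 / 0.48826 = 0.2234.

Posterior probability ≈ 0.2234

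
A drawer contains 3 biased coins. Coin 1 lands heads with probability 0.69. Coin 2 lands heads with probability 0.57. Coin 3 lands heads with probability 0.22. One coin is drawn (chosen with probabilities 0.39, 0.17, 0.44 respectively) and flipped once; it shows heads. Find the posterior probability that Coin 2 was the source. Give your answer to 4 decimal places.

P(heads|C1) = 0.69; P(heads|C2) = 0.57; P(heads|C3) = 0.22.
Prior × likelihood for each source: 0.39·0.69=0.2691, 0.17·0.57=0.09690, 0.44·0.22=0.09680. Summing gives P(heads) = 0.46280.
P(Coin 2 | heads) = 0.09690 / 0.46280 = 0.2094.

Posterior probability ≈ 0.2094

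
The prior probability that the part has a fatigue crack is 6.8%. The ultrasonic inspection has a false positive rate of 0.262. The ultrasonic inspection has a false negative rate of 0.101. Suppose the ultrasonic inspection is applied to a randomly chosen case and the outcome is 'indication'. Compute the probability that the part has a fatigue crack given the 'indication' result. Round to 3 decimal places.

P(H | E) ≈ 0.200

Let H be the event that the part has a fatigue crack. P(H) = 0.068, so P(¬H) = 0.932. With E the 'indication' result, P(E|H) = 0.899 and P(E|¬H) = 0.262.
P(E) = 0.899·0.068 + 0.262·0.932 = 0.061132 + 0.24418 = 0.30532.
By Bayes' theorem, P(H|E) = 0.061132 / 0.30532 = 0.200.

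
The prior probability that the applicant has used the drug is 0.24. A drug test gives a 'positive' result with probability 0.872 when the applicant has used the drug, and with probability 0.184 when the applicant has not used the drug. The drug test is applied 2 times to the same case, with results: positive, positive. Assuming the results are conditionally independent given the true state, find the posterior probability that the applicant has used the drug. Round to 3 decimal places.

Posterior P(H) ≈ 0.876

With H the event that the applicant has used the drug, the joint likelihood of the observed sequence is P(data|H) = 0.872·0.872 = 0.76038 and P(data|¬H) = 0.184·0.184 = 0.033856.
Bayes: P(H|data) = 0.24·0.76038 / (0.24·0.76038 + 0.76·0.033856) = 0.18249/0.20822 = 0.8764.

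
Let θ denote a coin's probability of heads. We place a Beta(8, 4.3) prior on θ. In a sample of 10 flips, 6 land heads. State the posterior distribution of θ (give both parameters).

The binomial likelihood is conjugate to the Beta prior: with 6 successes and 4 failures, the posterior is Beta(8+6, 4.3+4) = Beta(14, 8.3).

Posterior: Beta(14, 8.3)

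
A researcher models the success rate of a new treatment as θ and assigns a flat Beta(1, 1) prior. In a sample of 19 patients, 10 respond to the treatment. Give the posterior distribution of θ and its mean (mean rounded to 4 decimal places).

Observing 10 successes and 9 failures updates Beta(1, 1) by adding the success and failure counts to the two shape parameters: α = 1+10 = 11, β = 1+9 = 10.
E[θ | data] = 11/(11+10) = 0.5238.

Posterior: Beta(11, 10); mean ≈ 0.5238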